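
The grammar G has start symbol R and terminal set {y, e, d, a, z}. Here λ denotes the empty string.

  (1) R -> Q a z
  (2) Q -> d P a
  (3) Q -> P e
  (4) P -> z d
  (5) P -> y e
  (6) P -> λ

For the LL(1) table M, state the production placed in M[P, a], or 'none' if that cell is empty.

P -> λ

FIRST(P): from P->z d we get {z}; from P->y e we get {y}; from P->λ we get {λ}. So FIRST(P) = {λ, y, z}.
FIRST(Q): from Q->d P a we get {d}; from Q->P e we get {e, y, z}. So FIRST(Q) = {d, e, y, z}.
FIRST(R): from R->Q a z we get {d, e, y, z}. So FIRST(R) = {d, e, y, z}.
FOLLOW(R) includes $ since R is the start symbol.
FOLLOW(P): in Q->d P a, P is followed by a with FIRST {a}; in Q->P e, P is followed by e with FIRST {e}. Thus FOLLOW(P) = {a, e}.
For P -> z d: FIRST(z d) = {z}, so it goes in M[P, t] for t ∈ {z}.
For P -> y e: FIRST(y e) = {y}, so it goes in M[P, t] for t ∈ {y}.
For P -> λ: FIRST(λ) = {λ}, so it goes in M[P, t] for t ∈ {}; since λ ∈ FIRST, also for every t ∈ FOLLOW(P) = {a, e}.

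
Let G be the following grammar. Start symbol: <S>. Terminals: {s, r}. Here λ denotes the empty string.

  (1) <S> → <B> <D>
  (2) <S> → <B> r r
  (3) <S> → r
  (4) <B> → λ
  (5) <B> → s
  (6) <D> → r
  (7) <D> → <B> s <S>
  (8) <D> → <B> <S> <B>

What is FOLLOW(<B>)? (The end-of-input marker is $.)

{$, r, s}

FIRST(<B>) = {λ, s}
FIRST(<S>) = {r, s}  (via <B> <D>, <B> r r)
FIRST(<D>) = {r, s}  (via <B> s <S>, <B> <S> <B>)
FOLLOW(<S>) includes $ since <S> is the start symbol.
FOLLOW(<S>): in <D>→<B> s <S>, the suffix after <S> is empty, so FOLLOW(<S>) ⊇ FOLLOW(<D>) = {$, s}; in <D>→<B> <S> <B>, <S> is followed by <B> with FIRST {λ, s}; in <D>→<B> <S> <B>, the suffix after <S> is nullable, so FOLLOW(<S>) ⊇ FOLLOW(<D>) = {$, s}. Thus FOLLOW(<S>) = {$, s}.
FOLLOW(<D>): in <S>→<B> <D>, the suffix after <D> is empty, so FOLLOW(<D>) ⊇ FOLLOW(<S>) = {$, s}. Thus FOLLOW(<D>) = {$, s}.
FOLLOW(<B>): in <S>→<B> <D>, <B> is followed by <D> with FIRST {r, s}; in <S>→<B> r r, <B> is followed by r r with FIRST {r}; in <D>→<B> s <S>, <B> is followed by s <S> with FIRST {s}; in <D>→<B> <S> <B> (occurrence 1), <B> is followed by <S> <B> with FIRST {r, s}; in <D>→<B> <S> <B> (occurrence 2), the suffix after <B> is empty, so FOLLOW(<B>) ⊇ FOLLOW(<D>) = {$, s}. Thus FOLLOW(<B>) = {$, r, s}.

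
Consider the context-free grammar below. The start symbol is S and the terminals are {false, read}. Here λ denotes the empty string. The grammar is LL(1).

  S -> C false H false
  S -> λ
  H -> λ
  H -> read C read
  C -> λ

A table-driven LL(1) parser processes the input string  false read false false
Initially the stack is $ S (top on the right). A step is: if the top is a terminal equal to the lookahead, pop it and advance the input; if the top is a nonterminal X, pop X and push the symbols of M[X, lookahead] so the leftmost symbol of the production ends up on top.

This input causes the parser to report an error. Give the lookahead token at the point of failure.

step 1: stack=$ S  input=false read false false $  — expand S -> C false H false
step 2: stack=$ false H false C  input=false read false false $  — expand C -> λ
step 3: stack=$ false H false  input=false read false false $  — match false
step 4: stack=$ false H  input=read false false $  — expand H -> read C read
step 5: stack=$ false read C read  input=read false false $  — match read
step 6: stack=$ false read C  input=false false $  — expand C -> λ
step 7: stack=$ false read  input=false false $  — error: top is terminal read but lookahead is false

false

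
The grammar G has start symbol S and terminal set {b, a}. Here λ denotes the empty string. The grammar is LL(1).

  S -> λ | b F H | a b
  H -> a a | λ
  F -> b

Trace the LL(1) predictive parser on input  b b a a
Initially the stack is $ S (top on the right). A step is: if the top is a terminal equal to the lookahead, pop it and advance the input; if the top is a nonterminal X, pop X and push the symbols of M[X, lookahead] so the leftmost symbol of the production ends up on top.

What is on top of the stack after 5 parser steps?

a

step 1: stack=$ S  input=b b a a $  — expand S -> b F H
step 2: stack=$ H F b  input=b b a a $  — match b
step 3: stack=$ H F  input=b a a $  — expand F -> b
step 4: stack=$ H b  input=b a a $  — match b
step 5: stack=$ H  input=a a $  — expand H -> a a
Stack after step 5: $ a a (top = a).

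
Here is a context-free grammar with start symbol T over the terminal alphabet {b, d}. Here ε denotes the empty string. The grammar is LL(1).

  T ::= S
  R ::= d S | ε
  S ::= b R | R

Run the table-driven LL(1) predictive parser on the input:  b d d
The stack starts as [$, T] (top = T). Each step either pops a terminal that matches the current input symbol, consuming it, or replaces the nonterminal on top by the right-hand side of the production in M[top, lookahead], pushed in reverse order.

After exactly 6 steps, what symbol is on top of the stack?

R

step 1: stack=$ T  input=b d d $  — expand T ::= S
step 2: stack=$ S  input=b d d $  — expand S ::= b R
step 3: stack=$ R b  input=b d d $  — match b
step 4: stack=$ R  input=d d $  — expand R ::= d S
step 5: stack=$ S d  input=d d $  — match d
step 6: stack=$ S  input=d $  — expand S ::= R
Stack after step 6: $ R (top = R).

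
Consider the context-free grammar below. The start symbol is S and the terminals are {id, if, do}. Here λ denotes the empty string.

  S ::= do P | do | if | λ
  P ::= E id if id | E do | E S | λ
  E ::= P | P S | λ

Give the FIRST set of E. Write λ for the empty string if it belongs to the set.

FIRST(S): from S::=do P we get {do}; from S::=do we get {do}; from S::=if we get {if}; from S::=λ we get {λ}. So FIRST(S) = {λ, do, if}.
FIRST(P): from P::=E id if id we get {do, id, if}; from P::=E do we get {do, id, if}; from P::=E S we get {λ, do, id, if}; from P::=λ we get {λ}. So FIRST(P) = {λ, do, id, if}.
FIRST(E): from E::=P we get {λ, do, id, if}; from E::=P S we get {λ, do, id, if}; from E::=λ we get {λ}. So FIRST(E) = {λ, do, id, if}.

{λ, do, id, if}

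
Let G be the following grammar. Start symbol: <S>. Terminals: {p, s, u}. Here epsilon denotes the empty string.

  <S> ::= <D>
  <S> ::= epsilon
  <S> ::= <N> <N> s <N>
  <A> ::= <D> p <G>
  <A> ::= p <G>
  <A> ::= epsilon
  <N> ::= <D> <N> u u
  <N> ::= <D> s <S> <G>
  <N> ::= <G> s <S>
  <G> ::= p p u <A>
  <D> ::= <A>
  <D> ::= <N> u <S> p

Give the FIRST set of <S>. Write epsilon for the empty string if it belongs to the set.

{epsilon, p, s}

FIRST(<G>): from <G>::=p p u <A> we get {p}. So FIRST(<G>) = {p}.
FIRST(<S>): from <S>::=<D> we get {epsilon, p, s}; from <S>::=epsilon we get {epsilon}; from <S>::=<N> <N> s <N> we get {p, s}. So FIRST(<S>) = {epsilon, p, s}.
FIRST(<A>): from <A>::=<D> p <G> we get {p, s}; from <A>::=p <G> we get {p}; from <A>::=epsilon we get {epsilon}. So FIRST(<A>) = {epsilon, p, s}.
FIRST(<N>): from <N>::=<D> <N> u u we get {p, s}; from <N>::=<D> s <S> <G> we get {p, s}; from <N>::=<G> s <S> we get {p}. So FIRST(<N>) = {p, s}.
FIRST(<D>): from <D>::=<A> we get {epsilon, p, s}; from <D>::=<N> u <S> p we get {p, s}. So FIRST(<D>) = {epsilon, p, s}.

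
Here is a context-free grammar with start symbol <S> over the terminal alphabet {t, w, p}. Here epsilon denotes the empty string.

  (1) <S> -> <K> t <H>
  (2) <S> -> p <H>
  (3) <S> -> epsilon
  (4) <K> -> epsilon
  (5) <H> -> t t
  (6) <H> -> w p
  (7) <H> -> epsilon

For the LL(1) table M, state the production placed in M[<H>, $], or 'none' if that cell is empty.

<H> -> epsilon

FIRST(<K>): from <K>->epsilon we get {epsilon}. So FIRST(<K>) = {epsilon}.
FIRST(<H>): from <H>->t t we get {t}; from <H>->w p we get {w}; from <H>->epsilon we get {epsilon}. So FIRST(<H>) = {epsilon, t, w}.
FIRST(<S>): from <S>-><K> t <H> we get {t}; from <S>->p <H> we get {p}; from <S>->epsilon we get {epsilon}. So FIRST(<S>) = {epsilon, p, t}.
FOLLOW(<S>) includes $ since <S> is the start symbol.
FOLLOW(<S>): <S> appears on no right-hand side. Thus FOLLOW(<S>) = {$}.
FOLLOW(<H>): in <S>-><K> t <H>, the suffix after <H> is empty, so FOLLOW(<H>) ⊇ FOLLOW(<S>) = {$}; in <S>->p <H>, the suffix after <H> is empty, so FOLLOW(<H>) ⊇ FOLLOW(<S>) = {$}. Thus FOLLOW(<H>) = {$}.
For <H> -> t t: FIRST(t t) = {t}, so it goes in M[<H>, t] for t ∈ {t}.
For <H> -> w p: FIRST(w p) = {w}, so it goes in M[<H>, t] for t ∈ {w}.
For <H> -> epsilon: FIRST(epsilon) = {epsilon}, so it goes in M[<H>, t] for t ∈ {}; since epsilon ∈ FIRST, also for every t ∈ FOLLOW(<H>) = {$}.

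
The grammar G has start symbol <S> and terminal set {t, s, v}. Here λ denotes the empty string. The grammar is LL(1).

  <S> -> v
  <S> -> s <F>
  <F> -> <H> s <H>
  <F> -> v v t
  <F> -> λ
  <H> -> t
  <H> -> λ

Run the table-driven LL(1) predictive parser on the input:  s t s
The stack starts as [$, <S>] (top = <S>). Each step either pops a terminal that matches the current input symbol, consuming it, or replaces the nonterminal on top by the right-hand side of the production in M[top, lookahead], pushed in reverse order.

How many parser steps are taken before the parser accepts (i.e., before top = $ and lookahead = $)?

7

     Stack        Input    Action
  1  $ <S>        s t s $  expand <S> -> s <F>
  2  $ <F> s      s t s $  match s
  3  $ <F>        t s $    expand <F> -> <H> s <H>
  4  $ <H> s <H>  t s $    expand <H> -> t
  5  $ <H> s t    t s $    match t
  6  $ <H> s      s $      match s
  7  $ <H>        $        expand <H> -> λ
Accept reached after 7 steps.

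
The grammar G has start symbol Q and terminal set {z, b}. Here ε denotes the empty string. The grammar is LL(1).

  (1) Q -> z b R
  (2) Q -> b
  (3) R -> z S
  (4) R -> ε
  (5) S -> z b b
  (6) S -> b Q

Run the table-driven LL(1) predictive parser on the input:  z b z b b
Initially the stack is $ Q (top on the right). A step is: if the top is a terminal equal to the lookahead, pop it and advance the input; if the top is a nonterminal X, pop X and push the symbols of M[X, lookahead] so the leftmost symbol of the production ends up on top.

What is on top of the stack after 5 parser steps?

S

step 1: stack=$ Q  input=z b z b b $  — expand Q -> z b R
step 2: stack=$ R b z  input=z b z b b $  — match z
step 3: stack=$ R b  input=b z b b $  — match b
step 4: stack=$ R  input=z b b $  — expand R -> z S
step 5: stack=$ S z  input=z b b $  — match z
Stack after step 5: $ S (top = S).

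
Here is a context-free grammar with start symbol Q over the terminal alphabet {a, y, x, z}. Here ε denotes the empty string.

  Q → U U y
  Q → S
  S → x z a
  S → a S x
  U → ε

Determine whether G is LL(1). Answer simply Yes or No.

FIRST(Q) = {a, x, y}
FIRST(S) = {a, x}
FIRST(U) = {ε}
FOLLOW(Q) = {$}
FOLLOW(S) = {$, x}
FOLLOW(U) = {y}
Each cell of M receives at most one production.

Yes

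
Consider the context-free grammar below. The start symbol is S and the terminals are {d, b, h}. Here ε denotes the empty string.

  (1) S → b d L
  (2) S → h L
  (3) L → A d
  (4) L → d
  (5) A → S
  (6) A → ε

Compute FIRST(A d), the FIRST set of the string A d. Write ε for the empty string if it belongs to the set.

FIRST(S): from S→b d L we get {b}; from S→h L we get {h}. So FIRST(S) = {b, h}.
FIRST(A): from A→S we get {b, h}; from A→ε we get {ε}. So FIRST(A) = {ε, b, h}.
FIRST(L): from L→A d we get {b, d, h}; from L→d we get {d}. So FIRST(L) = {b, d, h}.
FIRST(A d): take FIRST of each symbol in turn, carrying on past any symbol whose FIRST contains ε; result {b, d, h}.

{b, d, h}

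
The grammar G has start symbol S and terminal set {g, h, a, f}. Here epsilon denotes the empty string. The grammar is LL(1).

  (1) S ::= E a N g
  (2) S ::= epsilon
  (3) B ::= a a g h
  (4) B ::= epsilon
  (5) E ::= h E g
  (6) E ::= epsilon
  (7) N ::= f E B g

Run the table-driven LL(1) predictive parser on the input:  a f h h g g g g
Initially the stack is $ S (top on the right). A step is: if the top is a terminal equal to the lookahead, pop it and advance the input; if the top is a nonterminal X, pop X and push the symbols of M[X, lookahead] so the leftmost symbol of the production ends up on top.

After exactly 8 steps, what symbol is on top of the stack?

step 1: stack=$ S  input=a f h h g g g g $  — expand S ::= E a N g
step 2: stack=$ g N a E  input=a f h h g g g g $  — expand E ::= epsilon
step 3: stack=$ g N a  input=a f h h g g g g $  — match a
step 4: stack=$ g N  input=f h h g g g g $  — expand N ::= f E B g
step 5: stack=$ g g B E f  input=f h h g g g g $  — match f
step 6: stack=$ g g B E  input=h h g g g g $  — expand E ::= h E g
step 7: stack=$ g g B g E h  input=h h g g g g $  — match h
step 8: stack=$ g g B g E  input=h g g g g $  — expand E ::= h E g
Stack after step 8: $ g g B g g E h (top = h).

h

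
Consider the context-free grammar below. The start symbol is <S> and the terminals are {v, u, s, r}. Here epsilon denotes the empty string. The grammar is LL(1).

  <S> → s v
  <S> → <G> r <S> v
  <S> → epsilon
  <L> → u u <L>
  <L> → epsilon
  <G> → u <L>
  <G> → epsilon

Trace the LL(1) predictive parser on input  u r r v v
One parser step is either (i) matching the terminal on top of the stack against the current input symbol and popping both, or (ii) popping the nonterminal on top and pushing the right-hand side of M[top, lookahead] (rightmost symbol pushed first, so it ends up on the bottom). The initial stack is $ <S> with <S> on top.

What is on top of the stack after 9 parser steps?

     Stack            Input        Action
  1  $ <S>            u r r v v $  expand <S> → <G> r <S> v
  2  $ v <S> r <G>    u r r v v $  expand <G> → u <L>
  3  $ v <S> r <L> u  u r r v v $  match u
  4  $ v <S> r <L>    r r v v $    expand <L> → epsilon
  5  $ v <S> r        r r v v $    match r
  6  $ v <S>          r v v $      expand <S> → <G> r <S> v
  7  $ v v <S> r <G>  r v v $      expand <G> → epsilon
  8  $ v v <S> r      r v v $      match r
  9  $ v v <S>        v v $        expand <S> → epsilon
Stack after step 9: $ v v (top = v).

v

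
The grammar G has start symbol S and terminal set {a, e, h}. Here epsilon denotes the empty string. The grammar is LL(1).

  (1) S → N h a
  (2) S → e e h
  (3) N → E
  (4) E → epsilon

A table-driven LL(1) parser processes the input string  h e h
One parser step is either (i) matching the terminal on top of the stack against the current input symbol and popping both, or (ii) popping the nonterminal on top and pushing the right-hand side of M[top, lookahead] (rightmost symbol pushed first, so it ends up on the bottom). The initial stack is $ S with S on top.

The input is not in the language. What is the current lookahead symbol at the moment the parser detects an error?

     Stack    Input    Action
  1  $ S      h e h $  expand S → N h a
  2  $ a h N  h e h $  expand N → E
  3  $ a h E  h e h $  expand E → epsilon
  4  $ a h    h e h $  match h
  5  $ a      e h $    error: top is terminal a but lookahead is e

e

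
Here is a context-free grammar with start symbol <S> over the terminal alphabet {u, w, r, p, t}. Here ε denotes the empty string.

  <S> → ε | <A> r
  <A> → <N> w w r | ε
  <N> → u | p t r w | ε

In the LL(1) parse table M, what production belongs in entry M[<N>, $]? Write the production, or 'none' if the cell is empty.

FIRST(<N>): from <N>→u we get {u}; from <N>→p t r w we get {p}; from <N>→ε we get {ε}. So FIRST(<N>) = {ε, p, u}.
FIRST(<A>): from <A>→<N> w w r we get {p, u, w}; from <A>→ε we get {ε}. So FIRST(<A>) = {ε, p, u, w}.
FIRST(<S>): from <S>→ε we get {ε}; from <S>→<A> r we get {p, r, u, w}. So FIRST(<S>) = {ε, p, r, u, w}.
FOLLOW(<S>) includes $ since <S> is the start symbol.
FOLLOW(<N>): in <A>→<N> w w r, <N> is followed by w w r with FIRST {w}. Thus FOLLOW(<N>) = {w}.
For <N> → u: FIRST(u) = {u}, so it goes in M[<N>, t] for t ∈ {u}.
For <N> → p t r w: FIRST(p t r w) = {p}, so it goes in M[<N>, t] for t ∈ {p}.
For <N> → ε: FIRST(ε) = {ε}, so it goes in M[<N>, t] for t ∈ {}; since ε ∈ FIRST, also for every t ∈ FOLLOW(<N>) = {w}.
None of these place a production in M[<N>, $].

none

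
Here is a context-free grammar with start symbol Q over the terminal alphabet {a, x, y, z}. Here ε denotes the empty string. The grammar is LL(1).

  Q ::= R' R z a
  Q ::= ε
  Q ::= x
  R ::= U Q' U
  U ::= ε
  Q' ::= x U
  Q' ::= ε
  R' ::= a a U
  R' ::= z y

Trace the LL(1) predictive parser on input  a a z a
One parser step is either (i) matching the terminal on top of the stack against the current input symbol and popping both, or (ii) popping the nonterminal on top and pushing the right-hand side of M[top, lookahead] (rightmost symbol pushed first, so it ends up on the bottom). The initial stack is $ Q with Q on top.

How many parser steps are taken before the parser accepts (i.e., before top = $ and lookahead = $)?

      Stack          Input      Action
   1  $ Q            a a z a $  expand Q ::= R' R z a
   2  $ a z R R'     a a z a $  expand R' ::= a a U
   3  $ a z R U a a  a a z a $  match a
   4  $ a z R U a    a z a $    match a
   5  $ a z R U      z a $      expand U ::= ε
   6  $ a z R        z a $      expand R ::= U Q' U
   7  $ a z U Q' U   z a $      expand U ::= ε
   8  $ a z U Q'     z a $      expand Q' ::= ε
   9  $ a z U        z a $      expand U ::= ε
  10  $ a z          z a $      match z
  11  $ a            a $        match a
Accept reached after 11 steps.

11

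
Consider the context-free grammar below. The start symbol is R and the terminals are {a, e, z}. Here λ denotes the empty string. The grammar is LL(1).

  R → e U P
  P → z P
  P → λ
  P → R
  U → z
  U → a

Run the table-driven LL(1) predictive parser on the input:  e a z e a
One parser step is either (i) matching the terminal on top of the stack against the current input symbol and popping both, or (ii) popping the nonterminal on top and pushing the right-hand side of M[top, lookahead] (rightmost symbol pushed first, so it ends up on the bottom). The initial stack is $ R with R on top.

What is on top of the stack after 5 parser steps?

     Stack    Input        Action
  1  $ R      e a z e a $  expand R → e U P
  2  $ P U e  e a z e a $  match e
  3  $ P U    a z e a $    expand U → a
  4  $ P a    a z e a $    match a
  5  $ P      z e a $      expand P → z P
Stack after step 5: $ P z (top = z).

z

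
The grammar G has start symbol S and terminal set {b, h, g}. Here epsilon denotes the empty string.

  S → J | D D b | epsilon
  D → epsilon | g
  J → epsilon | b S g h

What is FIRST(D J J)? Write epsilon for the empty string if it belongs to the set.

FIRST(D) = {epsilon, g}
FIRST(J) = {epsilon, b}
FIRST(S) = {epsilon, b, g}  (via J, D D b)
FIRST(D J J): take FIRST of each symbol in turn, carrying on past any symbol whose FIRST contains epsilon; result {epsilon, b, g}.

{epsilon, b, g}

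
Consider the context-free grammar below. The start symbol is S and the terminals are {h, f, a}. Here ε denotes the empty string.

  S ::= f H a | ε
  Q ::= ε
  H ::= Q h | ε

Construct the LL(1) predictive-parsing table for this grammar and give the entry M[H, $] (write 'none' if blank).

none

FIRST(S) = {ε, f}
FIRST(Q) = {ε}
FIRST(H) = {ε, h}  (via Q h)
FOLLOW(S) includes $ since S is the start symbol.
FOLLOW(H): in S::=f H a, H is followed by a with FIRST {a}. Thus FOLLOW(H) = {a}.
For H ::= Q h: FIRST(Q h) = {h}, so it goes in M[H, t] for t ∈ {h}.
For H ::= ε: FIRST(ε) = {ε}, so it goes in M[H, t] for t ∈ {}; since ε ∈ FIRST, also for every t ∈ FOLLOW(H) = {a}.
None of these place a production in M[H, $].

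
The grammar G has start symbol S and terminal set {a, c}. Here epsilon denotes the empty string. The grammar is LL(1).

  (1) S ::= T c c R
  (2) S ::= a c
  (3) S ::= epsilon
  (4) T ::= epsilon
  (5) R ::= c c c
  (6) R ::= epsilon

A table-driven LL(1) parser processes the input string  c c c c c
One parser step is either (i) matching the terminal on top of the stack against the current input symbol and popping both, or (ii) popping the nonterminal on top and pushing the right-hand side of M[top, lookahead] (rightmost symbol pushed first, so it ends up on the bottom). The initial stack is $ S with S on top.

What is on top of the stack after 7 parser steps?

c

     Stack      Input        Action
  1  $ S        c c c c c $  expand S ::= T c c R
  2  $ R c c T  c c c c c $  expand T ::= epsilon
  3  $ R c c    c c c c c $  match c
  4  $ R c      c c c c $    match c
  5  $ R        c c c $      expand R ::= c c c
  6  $ c c c    c c c $      match c
  7  $ c c      c c $        match c
Stack after step 7: $ c (top = c).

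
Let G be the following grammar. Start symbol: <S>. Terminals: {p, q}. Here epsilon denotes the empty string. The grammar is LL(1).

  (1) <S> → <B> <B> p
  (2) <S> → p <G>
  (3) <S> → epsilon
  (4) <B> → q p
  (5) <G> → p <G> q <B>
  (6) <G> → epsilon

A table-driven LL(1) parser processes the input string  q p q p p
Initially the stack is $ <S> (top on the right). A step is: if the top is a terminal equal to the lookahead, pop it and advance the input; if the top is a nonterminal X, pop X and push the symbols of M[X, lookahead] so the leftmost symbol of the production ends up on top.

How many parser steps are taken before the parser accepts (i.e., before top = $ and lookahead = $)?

     Stack        Input        Action
  1  $ <S>        q p q p p $  expand <S> → <B> <B> p
  2  $ p <B> <B>  q p q p p $  expand <B> → q p
  3  $ p <B> p q  q p q p p $  match q
  4  $ p <B> p    p q p p $    match p
  5  $ p <B>      q p p $      expand <B> → q p
  6  $ p p q      q p p $      match q
  7  $ p p        p p $        match p
  8  $ p          p $          match p
Accept reached after 8 steps.

8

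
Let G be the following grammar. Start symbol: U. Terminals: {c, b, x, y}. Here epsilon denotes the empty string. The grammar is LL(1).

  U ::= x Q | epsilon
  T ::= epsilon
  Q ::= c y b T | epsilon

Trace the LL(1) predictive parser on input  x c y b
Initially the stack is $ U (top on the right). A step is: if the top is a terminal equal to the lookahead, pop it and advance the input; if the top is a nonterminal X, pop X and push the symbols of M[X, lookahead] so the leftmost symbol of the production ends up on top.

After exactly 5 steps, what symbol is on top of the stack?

b

     Stack      Input      Action
  1  $ U        x c y b $  expand U ::= x Q
  2  $ Q x      x c y b $  match x
  3  $ Q        c y b $    expand Q ::= c y b T
  4  $ T b y c  c y b $    match c
  5  $ T b y    y b $      match y
Stack after step 5: $ T b (top = b).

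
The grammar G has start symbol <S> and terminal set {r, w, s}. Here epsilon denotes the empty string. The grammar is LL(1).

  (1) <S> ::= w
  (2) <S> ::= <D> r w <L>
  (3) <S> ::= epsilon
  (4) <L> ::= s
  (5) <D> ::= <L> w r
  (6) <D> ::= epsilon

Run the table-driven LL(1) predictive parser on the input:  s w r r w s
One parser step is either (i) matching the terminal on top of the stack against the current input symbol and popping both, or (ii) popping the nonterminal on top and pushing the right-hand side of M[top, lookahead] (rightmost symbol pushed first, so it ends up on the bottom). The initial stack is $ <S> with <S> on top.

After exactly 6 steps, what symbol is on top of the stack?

step 1: stack=$ <S>  input=s w r r w s $  — expand <S> ::= <D> r w <L>
step 2: stack=$ <L> w r <D>  input=s w r r w s $  — expand <D> ::= <L> w r
step 3: stack=$ <L> w r r w <L>  input=s w r r w s $  — expand <L> ::= s
step 4: stack=$ <L> w r r w s  input=s w r r w s $  — match s
step 5: stack=$ <L> w r r w  input=w r r w s $  — match w
step 6: stack=$ <L> w r r  input=r r w s $  — match r
Stack after step 6: $ <L> w r (top = r).

r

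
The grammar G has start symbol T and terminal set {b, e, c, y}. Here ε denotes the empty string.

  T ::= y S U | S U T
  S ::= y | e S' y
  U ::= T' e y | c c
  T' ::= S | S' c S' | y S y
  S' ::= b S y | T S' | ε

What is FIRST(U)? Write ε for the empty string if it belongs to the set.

FIRST(S): from S::=y we get {y}; from S::=e S' y we get {e}. So FIRST(S) = {e, y}.
FIRST(T): from T::=y S U we get {y}; from T::=S U T we get {e, y}. So FIRST(T) = {e, y}.
FIRST(S'): from S'::=b S y we get {b}; from S'::=T S' we get {e, y}; from S'::=ε we get {ε}. So FIRST(S') = {ε, b, e, y}.
FIRST(T'): from T'::=S we get {e, y}; from T'::=S' c S' we get {b, c, e, y}; from T'::=y S y we get {y}. So FIRST(T') = {b, c, e, y}.
FIRST(U): from U::=T' e y we get {b, c, e, y}; from U::=c c we get {c}. So FIRST(U) = {b, c, e, y}.

{b, c, e, y}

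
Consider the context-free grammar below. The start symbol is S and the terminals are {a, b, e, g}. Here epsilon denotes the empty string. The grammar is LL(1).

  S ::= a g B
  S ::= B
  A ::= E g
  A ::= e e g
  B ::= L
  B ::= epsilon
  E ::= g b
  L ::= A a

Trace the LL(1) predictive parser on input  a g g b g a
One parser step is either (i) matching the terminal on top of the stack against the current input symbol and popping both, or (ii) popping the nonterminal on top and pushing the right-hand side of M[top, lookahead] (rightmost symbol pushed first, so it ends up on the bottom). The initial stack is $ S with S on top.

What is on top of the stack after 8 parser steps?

step 1: stack=$ S  input=a g g b g a $  — expand S ::= a g B
step 2: stack=$ B g a  input=a g g b g a $  — match a
step 3: stack=$ B g  input=g g b g a $  — match g
step 4: stack=$ B  input=g b g a $  — expand B ::= L
step 5: stack=$ L  input=g b g a $  — expand L ::= A a
step 6: stack=$ a A  input=g b g a $  — expand A ::= E g
step 7: stack=$ a g E  input=g b g a $  — expand E ::= g b
step 8: stack=$ a g b g  input=g b g a $  — match g
Stack after step 8: $ a g b (top = b).

b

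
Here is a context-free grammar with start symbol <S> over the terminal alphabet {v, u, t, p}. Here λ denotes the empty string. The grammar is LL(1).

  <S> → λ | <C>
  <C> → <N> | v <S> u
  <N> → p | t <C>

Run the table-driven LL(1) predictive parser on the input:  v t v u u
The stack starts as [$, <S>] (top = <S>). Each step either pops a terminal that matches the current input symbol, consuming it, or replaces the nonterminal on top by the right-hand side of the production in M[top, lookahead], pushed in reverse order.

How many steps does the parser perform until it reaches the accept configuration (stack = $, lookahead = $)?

step 1: stack=$ <S>  input=v t v u u $  — expand <S> → <C>
step 2: stack=$ <C>  input=v t v u u $  — expand <C> → v <S> u
step 3: stack=$ u <S> v  input=v t v u u $  — match v
step 4: stack=$ u <S>  input=t v u u $  — expand <S> → <C>
step 5: stack=$ u <C>  input=t v u u $  — expand <C> → <N>
step 6: stack=$ u <N>  input=t v u u $  — expand <N> → t <C>
step 7: stack=$ u <C> t  input=t v u u $  — match t
step 8: stack=$ u <C>  input=v u u $  — expand <C> → v <S> u
step 9: stack=$ u u <S> v  input=v u u $  — match v
step 10: stack=$ u u <S>  input=u u $  — expand <S> → λ
step 11: stack=$ u u  input=u u $  — match u
step 12: stack=$ u  input=u $  — match u
Accept reached after 12 steps.

12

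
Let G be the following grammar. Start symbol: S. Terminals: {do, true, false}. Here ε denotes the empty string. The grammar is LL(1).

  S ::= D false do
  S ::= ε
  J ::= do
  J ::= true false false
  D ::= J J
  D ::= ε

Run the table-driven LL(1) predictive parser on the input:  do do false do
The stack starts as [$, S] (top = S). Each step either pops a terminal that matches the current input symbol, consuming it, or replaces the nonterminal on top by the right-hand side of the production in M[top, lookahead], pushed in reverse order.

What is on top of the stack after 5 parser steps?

do

step 1: stack=$ S  input=do do false do $  — expand S ::= D false do
step 2: stack=$ do false D  input=do do false do $  — expand D ::= J J
step 3: stack=$ do false J J  input=do do false do $  — expand J ::= do
step 4: stack=$ do false J do  input=do do false do $  — match do
step 5: stack=$ do false J  input=do false do $  — expand J ::= do
Stack after step 5: $ do false do (top = do).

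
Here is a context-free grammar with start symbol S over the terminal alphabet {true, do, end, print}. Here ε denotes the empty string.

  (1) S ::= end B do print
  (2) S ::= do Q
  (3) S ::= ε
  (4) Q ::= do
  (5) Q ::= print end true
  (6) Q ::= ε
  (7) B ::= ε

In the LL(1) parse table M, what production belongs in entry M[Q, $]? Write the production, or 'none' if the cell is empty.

Q ::= ε

FIRST(S) = {ε, do, end}
FIRST(Q) = {ε, do, print}
FIRST(B) = {ε}
FOLLOW(S) includes $ since S is the start symbol.
FOLLOW(S): S appears on no right-hand side. Thus FOLLOW(S) = {$}.
FOLLOW(Q): in S::=do Q, the suffix after Q is empty, so FOLLOW(Q) ⊇ FOLLOW(S) = {$}. Thus FOLLOW(Q) = {$}.
For Q ::= do: FIRST(do) = {do}, so it goes in M[Q, t] for t ∈ {do}.
For Q ::= print end true: FIRST(print end true) = {print}, so it goes in M[Q, t] for t ∈ {print}.
For Q ::= ε: FIRST(ε) = {ε}, so it goes in M[Q, t] for t ∈ {}; since ε ∈ FIRST, also for every t ∈ FOLLOW(Q) = {$}.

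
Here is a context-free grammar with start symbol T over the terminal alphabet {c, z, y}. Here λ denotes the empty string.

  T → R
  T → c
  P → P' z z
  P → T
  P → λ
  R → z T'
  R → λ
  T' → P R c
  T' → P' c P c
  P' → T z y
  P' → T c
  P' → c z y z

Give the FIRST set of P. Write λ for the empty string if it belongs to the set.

{λ, c, z}

FIRST(R): from R→z T' we get {z}; from R→λ we get {λ}. So FIRST(R) = {λ, z}.
FIRST(T): from T→R we get {λ, z}; from T→c we get {c}. So FIRST(T) = {λ, c, z}.
FIRST(P'): from P'→T z y we get {c, z}; from P'→T c we get {c, z}; from P'→c z y z we get {c}. So FIRST(P') = {c, z}.
FIRST(P): from P→P' z z we get {c, z}; from P→T we get {λ, c, z}; from P→λ we get {λ}. So FIRST(P) = {λ, c, z}.
FIRST(T'): from T'→P R c we get {c, z}; from T'→P' c P c we get {c, z}. So FIRST(T') = {c, z}.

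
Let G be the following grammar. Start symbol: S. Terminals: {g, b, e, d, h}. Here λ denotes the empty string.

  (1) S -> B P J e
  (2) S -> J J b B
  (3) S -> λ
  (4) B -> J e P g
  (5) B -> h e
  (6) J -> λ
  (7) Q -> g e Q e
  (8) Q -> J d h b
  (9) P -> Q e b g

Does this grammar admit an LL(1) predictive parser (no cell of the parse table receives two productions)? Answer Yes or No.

Yes

FIRST(S) = {λ, b, e, h}
FIRST(B) = {e, h}
FIRST(J) = {λ}
FIRST(Q) = {d, g}
FIRST(P) = {d, g}
FOLLOW(S) = {$}
FOLLOW(B) = {$, d, g}
FOLLOW(J) = {b, d, e}
FOLLOW(Q) = {e}
FOLLOW(P) = {e, g}
Each cell of M receives at most one production.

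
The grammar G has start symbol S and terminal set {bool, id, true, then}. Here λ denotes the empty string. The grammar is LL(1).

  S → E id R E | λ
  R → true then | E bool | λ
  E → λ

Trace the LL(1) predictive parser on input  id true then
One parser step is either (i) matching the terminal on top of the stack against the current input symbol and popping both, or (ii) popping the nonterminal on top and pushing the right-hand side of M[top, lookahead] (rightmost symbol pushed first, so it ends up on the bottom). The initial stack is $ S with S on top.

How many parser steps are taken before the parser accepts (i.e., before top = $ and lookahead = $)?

7

     Stack          Input           Action
  1  $ S            id true then $  expand S → E id R E
  2  $ E R id E     id true then $  expand E → λ
  3  $ E R id       id true then $  match id
  4  $ E R          true then $     expand R → true then
  5  $ E then true  true then $     match true
  6  $ E then       then $          match then
  7  $ E            $               expand E → λ
Accept reached after 7 steps.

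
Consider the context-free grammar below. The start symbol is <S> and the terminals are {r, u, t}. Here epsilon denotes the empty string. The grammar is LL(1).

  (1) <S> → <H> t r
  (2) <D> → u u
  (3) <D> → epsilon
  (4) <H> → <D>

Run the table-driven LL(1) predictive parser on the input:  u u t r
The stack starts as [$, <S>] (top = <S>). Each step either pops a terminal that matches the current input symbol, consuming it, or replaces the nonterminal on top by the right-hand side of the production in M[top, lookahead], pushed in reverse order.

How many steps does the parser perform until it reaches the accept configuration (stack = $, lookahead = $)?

7

step 1: stack=$ <S>  input=u u t r $  — expand <S> → <H> t r
step 2: stack=$ r t <H>  input=u u t r $  — expand <H> → <D>
step 3: stack=$ r t <D>  input=u u t r $  — expand <D> → u u
step 4: stack=$ r t u u  input=u u t r $  — match u
step 5: stack=$ r t u  input=u t r $  — match u
step 6: stack=$ r t  input=t r $  — match t
step 7: stack=$ r  input=r $  — match r
Accept reached after 7 steps.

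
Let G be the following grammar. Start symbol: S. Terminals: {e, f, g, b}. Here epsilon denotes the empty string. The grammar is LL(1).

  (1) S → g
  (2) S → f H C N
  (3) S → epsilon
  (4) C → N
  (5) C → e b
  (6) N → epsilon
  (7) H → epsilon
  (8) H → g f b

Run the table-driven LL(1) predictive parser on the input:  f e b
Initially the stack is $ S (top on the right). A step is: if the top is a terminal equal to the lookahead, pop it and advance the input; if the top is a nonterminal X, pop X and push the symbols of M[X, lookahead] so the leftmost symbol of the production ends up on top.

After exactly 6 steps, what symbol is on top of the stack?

N

     Stack      Input    Action
  1  $ S        f e b $  expand S → f H C N
  2  $ N C H f  f e b $  match f
  3  $ N C H    e b $    expand H → epsilon
  4  $ N C      e b $    expand C → e b
  5  $ N b e    e b $    match e
  6  $ N b      b $      match b
Stack after step 6: $ N (top = N).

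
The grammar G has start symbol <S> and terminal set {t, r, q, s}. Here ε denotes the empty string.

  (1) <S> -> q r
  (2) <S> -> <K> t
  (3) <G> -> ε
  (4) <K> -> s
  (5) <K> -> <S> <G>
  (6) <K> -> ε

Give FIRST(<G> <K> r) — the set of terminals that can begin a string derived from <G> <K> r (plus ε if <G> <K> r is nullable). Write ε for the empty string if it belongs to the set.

FIRST(<G>): from <G>->ε we get {ε}. So FIRST(<G>) = {ε}.
FIRST(<S>): from <S>->q r we get {q}; from <S>-><K> t we get {q, s, t}. So FIRST(<S>) = {q, s, t}.
FIRST(<K>): from <K>->s we get {s}; from <K>-><S> <G> we get {q, s, t}; from <K>->ε we get {ε}. So FIRST(<K>) = {ε, q, s, t}.
FIRST(<G> <K> r): take FIRST of each symbol in turn, carrying on past any symbol whose FIRST contains ε; result {q, r, s, t}.

{q, r, s, t}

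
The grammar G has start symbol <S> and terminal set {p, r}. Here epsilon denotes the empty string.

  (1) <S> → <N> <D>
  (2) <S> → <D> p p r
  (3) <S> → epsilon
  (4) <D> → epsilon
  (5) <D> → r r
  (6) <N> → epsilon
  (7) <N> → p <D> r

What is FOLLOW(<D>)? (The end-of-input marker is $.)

{$, p, r}

FIRST(<D>): from <D>→epsilon we get {epsilon}; from <D>→r r we get {r}. So FIRST(<D>) = {epsilon, r}.
FIRST(<N>): from <N>→epsilon we get {epsilon}; from <N>→p <D> r we get {p}. So FIRST(<N>) = {epsilon, p}.
FIRST(<S>): from <S>→<N> <D> we get {epsilon, p, r}; from <S>→<D> p p r we get {p, r}; from <S>→epsilon we get {epsilon}. So FIRST(<S>) = {epsilon, p, r}.
FOLLOW(<S>) includes $ since <S> is the start symbol.
FOLLOW(<S>): <S> appears on no right-hand side. Thus FOLLOW(<S>) = {$}.
FOLLOW(<D>): in <S>→<N> <D>, the suffix after <D> is empty, so FOLLOW(<D>) ⊇ FOLLOW(<S>) = {$}; in <S>→<D> p p r, <D> is followed by p p r with FIRST {p}; in <N>→p <D> r, <D> is followed by r with FIRST {r}. Thus FOLLOW(<D>) = {$, p, r}.
FOLLOW(<N>): in <S>→<N> <D>, <N> is followed by <D> with FIRST {epsilon, r}; in <S>→<N> <D>, the suffix after <N> is nullable, so FOLLOW(<N>) ⊇ FOLLOW(<S>) = {$}. Thus FOLLOW(<N>) = {$, r}.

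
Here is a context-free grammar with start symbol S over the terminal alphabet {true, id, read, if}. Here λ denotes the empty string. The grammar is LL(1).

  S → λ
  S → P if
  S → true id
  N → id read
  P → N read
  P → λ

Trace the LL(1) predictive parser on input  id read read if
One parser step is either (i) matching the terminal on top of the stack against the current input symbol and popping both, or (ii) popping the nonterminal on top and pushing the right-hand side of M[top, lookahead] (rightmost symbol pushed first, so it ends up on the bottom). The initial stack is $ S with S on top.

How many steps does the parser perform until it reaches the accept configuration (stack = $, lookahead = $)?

     Stack              Input              Action
  1  $ S                id read read if $  expand S → P if
  2  $ if P             id read read if $  expand P → N read
  3  $ if read N        id read read if $  expand N → id read
  4  $ if read read id  id read read if $  match id
  5  $ if read read     read read if $     match read
  6  $ if read          read if $          match read
  7  $ if               if $               match if
Accept reached after 7 steps.

7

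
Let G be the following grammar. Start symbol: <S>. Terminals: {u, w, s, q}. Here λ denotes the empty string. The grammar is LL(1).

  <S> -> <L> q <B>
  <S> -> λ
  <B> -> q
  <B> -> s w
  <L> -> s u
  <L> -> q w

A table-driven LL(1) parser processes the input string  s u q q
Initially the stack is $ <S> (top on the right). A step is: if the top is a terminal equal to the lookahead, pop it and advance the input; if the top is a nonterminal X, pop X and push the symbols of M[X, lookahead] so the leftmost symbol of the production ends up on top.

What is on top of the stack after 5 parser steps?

<B>

     Stack        Input      Action
  1  $ <S>        s u q q $  expand <S> -> <L> q <B>
  2  $ <B> q <L>  s u q q $  expand <L> -> s u
  3  $ <B> q u s  s u q q $  match s
  4  $ <B> q u    u q q $    match u
  5  $ <B> q      q q $      match q
Stack after step 5: $ <B> (top = <B>).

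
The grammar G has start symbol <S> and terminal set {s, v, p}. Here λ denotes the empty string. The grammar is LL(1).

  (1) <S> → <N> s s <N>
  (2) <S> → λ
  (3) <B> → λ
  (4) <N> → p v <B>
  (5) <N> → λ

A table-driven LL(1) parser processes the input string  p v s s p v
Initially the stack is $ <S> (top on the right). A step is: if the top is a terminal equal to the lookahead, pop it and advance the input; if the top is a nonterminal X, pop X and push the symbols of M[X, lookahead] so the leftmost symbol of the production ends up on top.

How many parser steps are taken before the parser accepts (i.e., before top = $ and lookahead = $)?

11

step 1: stack=$ <S>  input=p v s s p v $  — expand <S> → <N> s s <N>
step 2: stack=$ <N> s s <N>  input=p v s s p v $  — expand <N> → p v <B>
step 3: stack=$ <N> s s <B> v p  input=p v s s p v $  — match p
step 4: stack=$ <N> s s <B> v  input=v s s p v $  — match v
step 5: stack=$ <N> s s <B>  input=s s p v $  — expand <B> → λ
step 6: stack=$ <N> s s  input=s s p v $  — match s
step 7: stack=$ <N> s  input=s p v $  — match s
step 8: stack=$ <N>  input=p v $  — expand <N> → p v <B>
step 9: stack=$ <B> v p  input=p v $  — match p
step 10: stack=$ <B> v  input=v $  — match v
step 11: stack=$ <B>  input=$  — expand <B> → λ
Accept reached after 11 steps.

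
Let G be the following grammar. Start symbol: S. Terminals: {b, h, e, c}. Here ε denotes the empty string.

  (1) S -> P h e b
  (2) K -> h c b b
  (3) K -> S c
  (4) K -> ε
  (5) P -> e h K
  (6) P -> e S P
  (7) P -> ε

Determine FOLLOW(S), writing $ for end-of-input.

{$, c, e, h}

FIRST(P): from P->e h K we get {e}; from P->e S P we get {e}; from P->ε we get {ε}. So FIRST(P) = {ε, e}.
FIRST(S): from S->P h e b we get {e, h}. So FIRST(S) = {e, h}.
FIRST(K): from K->h c b b we get {h}; from K->S c we get {e, h}; from K->ε we get {ε}. So FIRST(K) = {ε, e, h}.
FOLLOW(S) includes $ since S is the start symbol.
FOLLOW(P): in S->P h e b, P is followed by h e b with FIRST {h}; in P->e S P, the suffix after P is empty (adds nothing new). Thus FOLLOW(P) = {h}.
FOLLOW(S): in K->S c, S is followed by c with FIRST {c}; in P->e S P, S is followed by P with FIRST {ε, e}; in P->e S P, the suffix after S is nullable, so FOLLOW(S) ⊇ FOLLOW(P) = {h}. Thus FOLLOW(S) = {$, c, e, h}.
FOLLOW(K): in P->e h K, the suffix after K is empty, so FOLLOW(K) ⊇ FOLLOW(P) = {h}. Thus FOLLOW(K) = {h}.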